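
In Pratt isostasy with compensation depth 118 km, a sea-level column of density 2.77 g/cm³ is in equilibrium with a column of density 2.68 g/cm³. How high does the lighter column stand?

3.96 km

ρ_ref D = ρ (D + h) → h = D (ρ_ref − ρ)/ρ.
h = 118 km × (2.77 − 2.68)/2.68 = 3.96 km.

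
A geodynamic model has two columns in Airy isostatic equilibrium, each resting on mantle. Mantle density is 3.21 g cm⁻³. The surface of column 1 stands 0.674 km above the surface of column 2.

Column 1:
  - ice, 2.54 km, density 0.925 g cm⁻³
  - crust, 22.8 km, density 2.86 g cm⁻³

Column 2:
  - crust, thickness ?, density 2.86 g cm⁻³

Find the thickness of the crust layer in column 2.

33.2 km

Take the compensation level at the base of the deeper column (depth z_c below the surface of column 1) and equate Σ ρ_i t_i down to z_c; mantle fills any gap and the z_c terms cancel.
Column 1: 2.54×0.925 + 22.8×2.86 + (z_c − 25.34)×3.21
Column 2: 0.674×0 + x×2.86 + (z_c − 0.674 − 0 − x)×3.21
The z_c×3.21 term appears on both sides and cancels. Collect the known terms of each column as K = Σ(ρt)_known − 3.21 × (depth of known layers): K_1 = 67.5575 − 3.21×25.34 = −13.7839; K_2 = 0 − 3.21×(0.674 + 0) = −2.16354.
Balance: K_1 = K_2 − x×(3.21 − 2.86), so x = (K_2 − K_1)/(3.21 − 2.86) = 11.6204/0.35 = 33.2 km.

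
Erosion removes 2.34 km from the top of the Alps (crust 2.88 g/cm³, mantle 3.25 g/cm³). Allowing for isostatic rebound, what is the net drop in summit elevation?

0.266 km

Rebound u = e ρ_c/ρ_m = 2.34 km × 2.88/3.25 = 2.074 km.
Net surface drop = e − u = 2.34 km − 2.074 km = e (ρ_m − ρ_c)/ρ_m = 0.266 km.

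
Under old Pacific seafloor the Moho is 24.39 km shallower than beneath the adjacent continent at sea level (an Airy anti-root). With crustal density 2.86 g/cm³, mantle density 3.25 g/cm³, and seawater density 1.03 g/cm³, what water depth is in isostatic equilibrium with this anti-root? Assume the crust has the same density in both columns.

5.2 km

Replacing a thickness d of crust by seawater at the top must be balanced by replacing crust with mantle at the base: d (ρ_c − ρ_w) = a (ρ_m − ρ_c).
d = a (ρ_m − ρ_c)/(ρ_c − ρ_w) = 24.39 km × 0.39/1.83 = 5.2 km.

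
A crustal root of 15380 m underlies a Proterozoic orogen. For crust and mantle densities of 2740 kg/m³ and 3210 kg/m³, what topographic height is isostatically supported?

Equating mass per unit area of the two columns: ρ_c h = (ρ_m − ρ_c) r.
h = r (ρ_m − ρ_c) / ρ_c = 15380 m × (3210 − 2740) / 2740 = 2640 m.

2640 m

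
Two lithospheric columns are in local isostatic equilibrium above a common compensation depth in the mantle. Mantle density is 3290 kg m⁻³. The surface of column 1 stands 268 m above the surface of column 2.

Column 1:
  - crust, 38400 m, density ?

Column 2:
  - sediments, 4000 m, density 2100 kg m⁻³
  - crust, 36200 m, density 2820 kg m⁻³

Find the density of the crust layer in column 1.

Take the compensation level at the base of the deeper column (depth z_c below the surface of column 1) and equate Σ ρ_i t_i down to z_c; mantle fills any gap and the z_c terms cancel.
Column 1: 38400×ρ + (z_c − 38400)×3290
Column 2: 268×0 + 4000×2100 + 36200×2820 + (z_c − 268 − 40200)×3290
The z_c×3290 term appears on both sides and cancels. Collect the known terms of each column as K = Σ(ρt)_known − 3290 × (depth of known layers): K_1 = 0 − 3290×38400 = −126336000; K_2 = 110484000 − 3290×(268 + 40200) = −22655720.
Balance: K_1 + 38400×ρ = K_2, so ρ = (K_2 − K_1)/38400 = 103680000/38400 = 2700 kg m⁻³.

2700 kg m⁻³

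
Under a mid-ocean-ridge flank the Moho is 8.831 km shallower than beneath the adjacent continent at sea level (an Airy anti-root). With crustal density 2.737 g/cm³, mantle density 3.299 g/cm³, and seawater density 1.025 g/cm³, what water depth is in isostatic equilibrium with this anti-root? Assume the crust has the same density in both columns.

2.9 km

Replacing a thickness d of crust by seawater at the top must be balanced by replacing crust with mantle at the base: d (ρ_c − ρ_w) = a (ρ_m − ρ_c).
d = a (ρ_m − ρ_c)/(ρ_c − ρ_w) = 8.831 km × 0.562/1.712 = 2.9 km.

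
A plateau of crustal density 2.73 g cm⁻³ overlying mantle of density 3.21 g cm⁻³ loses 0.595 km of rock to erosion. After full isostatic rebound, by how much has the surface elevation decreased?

Rebound u = e ρ_c/ρ_m = 0.595 km × 2.73/3.21 = 0.506 km.
Net surface drop = e − u = 0.595 km − 0.506 km = e (ρ_m − ρ_c)/ρ_m = 0.089 km.

0.089 km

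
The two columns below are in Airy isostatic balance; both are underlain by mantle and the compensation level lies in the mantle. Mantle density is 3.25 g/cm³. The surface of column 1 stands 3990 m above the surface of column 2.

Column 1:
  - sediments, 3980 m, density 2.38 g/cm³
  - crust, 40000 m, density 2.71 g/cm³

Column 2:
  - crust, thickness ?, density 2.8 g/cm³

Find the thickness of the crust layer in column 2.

Take the compensation level at the base of the deeper column (depth z_c below the surface of column 1) and equate Σ ρ_i t_i down to z_c; mantle fills any gap and the z_c terms cancel.
Column 1: 3980×2.38 + 40000×2.71 + (z_c − 43980)×3.25
Column 2: 3990×0 + x×2.8 + (z_c − 3990 − 0 − x)×3.25
The z_c×3.25 term appears on both sides and cancels. Collect the known terms of each column as K = Σ(ρt)_known − 3.25 × (depth of known layers): K_1 = 117872.4 − 3.25×43980 = −25062.6; K_2 = 0 − 3.25×(3990 + 0) = −12967.5.
Balance: K_1 = K_2 − x×(3.25 − 2.8), so x = (K_2 − K_1)/(3.25 − 2.8) = 12095.1/0.45 = 26900 m.

26900 m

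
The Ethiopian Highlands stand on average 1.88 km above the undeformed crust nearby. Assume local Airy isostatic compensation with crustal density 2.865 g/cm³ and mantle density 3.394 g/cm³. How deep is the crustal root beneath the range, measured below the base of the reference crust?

10.2 km

Balancing pressure at the compensation depth: the weight of the topography is balanced by the buoyancy of the root, ρ_c h = (ρ_m − ρ_c) r.
r = h · ρ_c / (ρ_m − ρ_c) = 1.88 km × 2.865 / (3.394 − 2.865) = 10.2 km.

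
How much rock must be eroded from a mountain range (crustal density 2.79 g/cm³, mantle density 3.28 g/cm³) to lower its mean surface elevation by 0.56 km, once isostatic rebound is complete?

Net drop Δ = e − u = e − e ρ_c/ρ_m = e (ρ_m − ρ_c)/ρ_m.
e = Δ ρ_m/(ρ_m − ρ_c) = 0.56 km × 3.28/0.49 = 3.75 km.

3.75 km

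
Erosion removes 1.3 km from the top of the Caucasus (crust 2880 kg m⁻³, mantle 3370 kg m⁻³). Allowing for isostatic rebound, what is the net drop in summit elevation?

0.189 km

Rebound u = e ρ_c/ρ_m = 1.3 km × 2880/3370 = 1.111 km.
Net surface drop = e − u = 1.3 km − 1.111 km = e (ρ_m − ρ_c)/ρ_m = 0.189 km.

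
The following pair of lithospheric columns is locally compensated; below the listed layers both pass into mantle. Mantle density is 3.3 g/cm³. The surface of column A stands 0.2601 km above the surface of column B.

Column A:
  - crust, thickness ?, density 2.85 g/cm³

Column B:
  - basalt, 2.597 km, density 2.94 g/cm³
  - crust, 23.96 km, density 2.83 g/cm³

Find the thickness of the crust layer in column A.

Take the compensation level at the base of the deeper column (depth z_c below the surface of column A) and equate Σ ρ_i t_i down to z_c; mantle fills any gap and the z_c terms cancel.
Column A: x×2.85 + (z_c − 0 − x)×3.3
Column B: 0.2601×0 + 2.597×2.94 + 23.96×2.83 + (z_c − 0.2601 − 26.557)×3.3
The z_c×3.3 term appears on both sides and cancels. Collect the known terms of each column as K = Σ(ρt)_known − 3.3 × (depth of known layers): K_A = 0 − 3.3×0 = 0; K_B = 75.44198 − 3.3×(0.2601 + 26.557) = −13.05445.
Balance: K_A − x×(3.3 − 2.85) = K_B, so x = (K_A − K_B)/(3.3 − 2.85) = 13.0544/0.45 = 29 km.

29 km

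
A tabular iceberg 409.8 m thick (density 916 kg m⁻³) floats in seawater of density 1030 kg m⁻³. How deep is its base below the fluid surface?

Draft d = t ρ_obj/ρ_fluid = 409.8 m × 916/1030 = 364 m.

364 m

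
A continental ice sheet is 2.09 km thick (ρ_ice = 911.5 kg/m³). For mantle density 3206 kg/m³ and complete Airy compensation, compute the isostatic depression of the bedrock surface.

In Airy isostatic equilibrium: the ice load ρ_ice t is balanced by mantle displaced below, ρ_m s.
s = t ρ_ice / ρ_m = 2.09 km × 911.5/3206 = 0.594 km.

0.594 km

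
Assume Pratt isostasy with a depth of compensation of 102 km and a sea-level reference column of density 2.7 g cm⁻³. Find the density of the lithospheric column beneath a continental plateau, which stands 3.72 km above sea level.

2.6 g cm⁻³

Pratt balance: ρ_ref D = ρ (D + h).
ρ = ρ_ref D/(D + h) = 2.7 × 102 km/(102 km + 3.72 km) = 2.6 g cm⁻³.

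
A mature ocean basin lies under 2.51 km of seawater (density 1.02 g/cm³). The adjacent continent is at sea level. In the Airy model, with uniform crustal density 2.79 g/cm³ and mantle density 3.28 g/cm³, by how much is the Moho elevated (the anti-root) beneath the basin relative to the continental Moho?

For local isostatic compensation: replacing crust with seawater at the top is compensated by replacing crust with mantle at the base: d (ρ_c − ρ_w) = a (ρ_m − ρ_c).
a = d (ρ_c − ρ_w)/(ρ_m − ρ_c) = 2.51 km × 1.77/0.49 = 9.07 km.

9.07 km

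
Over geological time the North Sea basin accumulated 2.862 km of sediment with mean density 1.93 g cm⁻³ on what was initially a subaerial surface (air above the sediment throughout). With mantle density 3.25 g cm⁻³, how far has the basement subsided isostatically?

Subaerial load: s = t ρ_sed / ρ_m = 2.862 km × 1.93/3.25 = 1.7 km.

1.7 km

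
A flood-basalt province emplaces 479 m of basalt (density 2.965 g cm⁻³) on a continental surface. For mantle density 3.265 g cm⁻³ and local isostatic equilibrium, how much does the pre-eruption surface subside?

Subaerial loading: s = t ρ_load / ρ_m.
s = 479 m × 2.965/3.265 = 435 m.

435 m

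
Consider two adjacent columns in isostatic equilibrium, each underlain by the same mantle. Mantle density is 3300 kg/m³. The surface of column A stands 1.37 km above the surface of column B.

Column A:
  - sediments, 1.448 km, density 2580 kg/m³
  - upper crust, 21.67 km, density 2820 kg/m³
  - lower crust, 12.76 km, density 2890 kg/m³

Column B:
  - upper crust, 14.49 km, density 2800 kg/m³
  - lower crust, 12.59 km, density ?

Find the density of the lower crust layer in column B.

Take the compensation level at the base of the deeper column (depth z_c below the surface of column A) and equate Σ ρ_i t_i down to z_c; mantle fills any gap and the z_c terms cancel.
Column A: 1.448×2580 + 21.67×2820 + 12.76×2890 + (z_c − 35.878)×3300
Column B: 1.37×0 + 14.49×2800 + 12.59×ρ + (z_c − 1.37 − 27.08)×3300
The z_c×3300 term appears on both sides and cancels. Collect the known terms of each column as K = Σ(ρt)_known − 3300 × (depth of known layers): K_A = 101721.64 − 3300×35.878 = −16675.76; K_B = 40572 − 3300×(1.37 + 27.08) = −53313.
Balance: K_A = K_B + 12.59×ρ, so ρ = (K_A − K_B)/12.59 = 36637.2/12.59 = 2910 kg/m³.

2910 kg/m³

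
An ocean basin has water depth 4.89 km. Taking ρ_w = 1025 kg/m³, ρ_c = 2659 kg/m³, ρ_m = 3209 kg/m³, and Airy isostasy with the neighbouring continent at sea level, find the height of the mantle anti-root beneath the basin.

14.5 km

Balancing pressure at the compensation depth: replacing crust with seawater at the top is compensated by replacing crust with mantle at the base: d (ρ_c − ρ_w) = a (ρ_m − ρ_c).
a = d (ρ_c − ρ_w)/(ρ_m − ρ_c) = 4.89 km × 1634/550 = 14.5 km.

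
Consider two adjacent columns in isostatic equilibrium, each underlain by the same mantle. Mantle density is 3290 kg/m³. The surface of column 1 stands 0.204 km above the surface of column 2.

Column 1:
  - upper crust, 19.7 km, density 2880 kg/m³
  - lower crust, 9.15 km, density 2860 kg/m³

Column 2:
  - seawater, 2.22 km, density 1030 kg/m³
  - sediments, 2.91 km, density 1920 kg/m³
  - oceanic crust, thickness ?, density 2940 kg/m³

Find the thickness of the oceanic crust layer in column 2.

6.68 km

Take the compensation level at the base of the deeper column (depth z_c below the surface of column 1) and equate Σ ρ_i t_i down to z_c; mantle fills any gap and the z_c terms cancel.
Column 1: 19.7×2880 + 9.15×2860 + (z_c − 28.85)×3290
Column 2: 0.204×0 + 2.22×1030 + 2.91×1920 + x×2940 + (z_c − 0.204 − 5.13 − x)×3290
The z_c×3290 term appears on both sides and cancels. Collect the known terms of each column as K = Σ(ρt)_known − 3290 × (depth of known layers): K_1 = 82905 − 3290×28.85 = −12011.5; K_2 = 7873.8 − 3290×(0.204 + 5.13) = −9675.06.
Balance: K_1 = K_2 − x×(3290 − 2940), so x = (K_2 − K_1)/(3290 − 2940) = 2336.44/350 = 6.68 km.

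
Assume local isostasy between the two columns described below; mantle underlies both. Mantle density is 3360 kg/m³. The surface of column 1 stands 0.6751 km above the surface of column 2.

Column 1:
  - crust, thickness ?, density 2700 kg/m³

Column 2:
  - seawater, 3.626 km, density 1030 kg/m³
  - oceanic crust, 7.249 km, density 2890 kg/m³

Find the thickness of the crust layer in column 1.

Take the compensation level at the base of the deeper column (depth z_c below the surface of column 1) and equate Σ ρ_i t_i down to z_c; mantle fills any gap and the z_c terms cancel.
Column 1: x×2700 + (z_c − 0 − x)×3360
Column 2: 0.6751×0 + 3.626×1030 + 7.249×2890 + (z_c − 0.6751 − 10.875)×3360
The z_c×3360 term appears on both sides and cancels. Collect the known terms of each column as K = Σ(ρt)_known − 3360 × (depth of known layers): K_1 = 0 − 3360×0 = 0; K_2 = 24684.39 − 3360×(0.6751 + 10.875) = −14123.946.
Balance: K_1 − x×(3360 − 2700) = K_2, so x = (K_1 − K_2)/(3360 − 2700) = 14123.9/660 = 21.4 km.

21.4 km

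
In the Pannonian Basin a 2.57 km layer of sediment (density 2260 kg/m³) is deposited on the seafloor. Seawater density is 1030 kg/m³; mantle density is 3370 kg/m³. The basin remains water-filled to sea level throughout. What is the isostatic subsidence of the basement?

Submarine loading: the sediment displaces seawater, and the subsidence is in turn flooded, so s (ρ_m − ρ_w) = t (ρ_sed − ρ_w).
s = 2.57 km × (2260 − 1030) / (3370 − 1030) = 1.35 km.

1.35 km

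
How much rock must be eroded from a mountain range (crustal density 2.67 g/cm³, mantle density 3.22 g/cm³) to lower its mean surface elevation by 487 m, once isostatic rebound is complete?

2850 m

Net drop Δ = e − u = e − e ρ_c/ρ_m = e (ρ_m − ρ_c)/ρ_m.
e = Δ ρ_m/(ρ_m − ρ_c) = 487 m × 3.22/0.55 = 2850 m.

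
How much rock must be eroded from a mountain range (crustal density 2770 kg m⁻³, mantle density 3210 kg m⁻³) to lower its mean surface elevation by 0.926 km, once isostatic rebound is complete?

6.76 km

Net drop Δ = e − u = e − e ρ_c/ρ_m = e (ρ_m − ρ_c)/ρ_m.
e = Δ ρ_m/(ρ_m − ρ_c) = 0.926 km × 3210/440 = 6.76 km.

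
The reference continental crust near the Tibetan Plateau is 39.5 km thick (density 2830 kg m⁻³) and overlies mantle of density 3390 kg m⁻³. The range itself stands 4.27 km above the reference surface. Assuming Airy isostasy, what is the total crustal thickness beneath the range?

Root depth r = h ρ_c / (ρ_m − ρ_c) = 4.27 km × 2830 / 560 = 21.58 km.
Total thickness = T + h + r = 39.5 km + 4.27 km + 21.58 km = 65.3 km.

65.3 km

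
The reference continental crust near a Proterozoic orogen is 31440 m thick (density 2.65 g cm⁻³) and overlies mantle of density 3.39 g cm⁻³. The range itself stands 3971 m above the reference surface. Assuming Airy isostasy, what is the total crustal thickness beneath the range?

Root depth r = h ρ_c / (ρ_m − ρ_c) = 3971 m × 2.65 / 0.74 = 14220 m.
Total thickness = T + h + r = 31440 m + 3971 m + 14220 m = 49600 m.

49600 m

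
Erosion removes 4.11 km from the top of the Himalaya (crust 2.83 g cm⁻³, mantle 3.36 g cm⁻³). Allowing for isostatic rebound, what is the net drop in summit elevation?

0.648 km

Rebound u = e ρ_c/ρ_m = 4.11 km × 2.83/3.36 = 3.462 km.
Net surface drop = e − u = 4.11 km − 3.462 km = e (ρ_m − ρ_c)/ρ_m = 0.648 km.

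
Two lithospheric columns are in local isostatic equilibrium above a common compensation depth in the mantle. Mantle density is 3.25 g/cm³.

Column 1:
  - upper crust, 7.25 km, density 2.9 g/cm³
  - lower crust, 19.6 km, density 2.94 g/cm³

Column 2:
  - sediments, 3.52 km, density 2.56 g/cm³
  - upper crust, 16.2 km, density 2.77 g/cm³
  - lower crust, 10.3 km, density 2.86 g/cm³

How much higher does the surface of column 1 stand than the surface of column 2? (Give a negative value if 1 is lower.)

−1.73 km

For any compensation level in the mantle, the mantle terms cancel and isostasy reduces to e = (Σt_1 − Σt_2) − (Σ(ρt)_1 − Σ(ρt)_2) / ρ_m.
Σt_1 = 26.85 km; Σt_2 = 30.02 km; Σ(ρt)_1 = 78.649; Σ(ρt)_2 = 83.3432 (in km·g/cm³).
e = (26.85 − 30.02) − (78.649 − 83.3432) / 3.25 = −1.73 km.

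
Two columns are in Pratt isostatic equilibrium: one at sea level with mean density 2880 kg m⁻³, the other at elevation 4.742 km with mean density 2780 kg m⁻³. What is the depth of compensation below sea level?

132 km

ρ_ref D = ρ (D + h) → D (ρ_ref − ρ) = ρ h.
D = ρ h/(ρ_ref − ρ) = 2780 × 4.742 km/(2880 − 2780) = 132 km.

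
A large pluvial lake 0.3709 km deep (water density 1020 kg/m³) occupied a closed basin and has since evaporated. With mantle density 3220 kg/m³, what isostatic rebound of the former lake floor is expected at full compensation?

0.117 km

u = d ρ_w/ρ_m = 0.3709 km × 1020/3220 = 0.117 km.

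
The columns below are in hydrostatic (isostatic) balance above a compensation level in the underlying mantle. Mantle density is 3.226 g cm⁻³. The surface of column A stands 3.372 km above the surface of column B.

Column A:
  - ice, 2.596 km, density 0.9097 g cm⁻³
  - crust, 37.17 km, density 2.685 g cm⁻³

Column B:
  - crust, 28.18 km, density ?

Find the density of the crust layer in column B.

2.69 g cm⁻³

Take the compensation level at the base of the deeper column (depth z_c below the surface of column A) and equate Σ ρ_i t_i down to z_c; mantle fills any gap and the z_c terms cancel.
Column A: 2.596×0.9097 + 37.17×2.685 + (z_c − 39.766)×3.226
Column B: 3.372×0 + 28.18×ρ + (z_c − 3.372 − 28.18)×3.226
The z_c×3.226 term appears on both sides and cancels. Collect the known terms of each column as K = Σ(ρt)_known − 3.226 × (depth of known layers): K_A = 102.163031 − 3.226×39.766 = −26.1220848; K_B = 0 − 3.226×(3.372 + 28.18) = −101.786752.
Balance: K_A = K_B + 28.18×ρ, so ρ = (K_A − K_B)/28.18 = 75.6647/28.18 = 2.69 g cm⁻³.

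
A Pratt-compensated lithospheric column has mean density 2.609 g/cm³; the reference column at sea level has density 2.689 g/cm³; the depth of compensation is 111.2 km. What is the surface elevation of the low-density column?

ρ_ref D = ρ (D + h) → h = D (ρ_ref − ρ)/ρ.
h = 111.2 km × (2.689 − 2.609)/2.609 = 3.41 km.

3.41 km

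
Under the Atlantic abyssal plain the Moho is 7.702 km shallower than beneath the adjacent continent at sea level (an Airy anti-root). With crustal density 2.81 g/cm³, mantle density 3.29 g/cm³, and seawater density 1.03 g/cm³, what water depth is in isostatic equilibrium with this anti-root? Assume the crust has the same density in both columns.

2.08 km

Replacing a thickness d of crust by seawater at the top must be balanced by replacing crust with mantle at the base: d (ρ_c − ρ_w) = a (ρ_m − ρ_c).
d = a (ρ_m − ρ_c)/(ρ_c − ρ_w) = 7.702 km × 0.48/1.78 = 2.08 km.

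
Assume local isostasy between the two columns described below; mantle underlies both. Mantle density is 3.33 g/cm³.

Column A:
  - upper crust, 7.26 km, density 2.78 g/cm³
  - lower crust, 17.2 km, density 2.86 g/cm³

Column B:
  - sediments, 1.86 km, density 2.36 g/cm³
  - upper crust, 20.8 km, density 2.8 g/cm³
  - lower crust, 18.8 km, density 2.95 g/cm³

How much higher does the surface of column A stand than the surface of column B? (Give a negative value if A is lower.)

−2.37 km

For any compensation level in the mantle, the mantle terms cancel and isostasy reduces to e = (Σt_A − Σt_B) − (Σ(ρt)_A − Σ(ρt)_B) / ρ_m.
Σt_A = 24.46 km; Σt_B = 41.46 km; Σ(ρt)_A = 69.3748; Σ(ρt)_B = 118.0896 (in km·g/cm³).
e = (24.46 − 41.46) − (69.3748 − 118.0896) / 3.33 = −2.37 km.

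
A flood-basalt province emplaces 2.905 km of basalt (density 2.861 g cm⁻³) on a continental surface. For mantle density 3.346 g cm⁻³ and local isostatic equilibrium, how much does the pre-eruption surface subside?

2.48 km

Subaerial loading: s = t ρ_load / ρ_m.
s = 2.905 km × 2.861/3.346 = 2.48 km.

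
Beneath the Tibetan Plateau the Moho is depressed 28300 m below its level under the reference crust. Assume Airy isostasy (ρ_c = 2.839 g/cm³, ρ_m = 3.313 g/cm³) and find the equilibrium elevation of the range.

Balancing pressure at the compensation depth: ρ_c h = (ρ_m − ρ_c) r.
h = r (ρ_m − ρ_c) / ρ_c = 28300 m × (3.313 − 2.839) / 2.839 = 4720 m.

4720 m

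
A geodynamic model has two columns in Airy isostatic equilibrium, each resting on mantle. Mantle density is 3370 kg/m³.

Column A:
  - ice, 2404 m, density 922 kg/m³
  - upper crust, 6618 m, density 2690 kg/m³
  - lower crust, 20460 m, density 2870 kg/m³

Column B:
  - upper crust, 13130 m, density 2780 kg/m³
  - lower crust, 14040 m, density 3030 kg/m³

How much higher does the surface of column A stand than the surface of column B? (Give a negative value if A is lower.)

For any compensation level in the mantle, the mantle terms cancel and isostasy reduces to e = (Σt_A − Σt_B) − (Σ(ρt)_A − Σ(ρt)_B) / ρ_m.
Σt_A = 29482 m; Σt_B = 27170 m; Σ(ρt)_A = 78739108; Σ(ρt)_B = 79042600 (in m·kg/m³).
e = (29482 − 27170) − (78739108 − 79042600) / 3370 = 2400 m.

2400 m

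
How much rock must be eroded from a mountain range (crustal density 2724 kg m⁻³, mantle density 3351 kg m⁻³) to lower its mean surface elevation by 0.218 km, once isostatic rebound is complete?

1.17 km

Net drop Δ = e − u = e − e ρ_c/ρ_m = e (ρ_m − ρ_c)/ρ_m.
e = Δ ρ_m/(ρ_m − ρ_c) = 0.218 km × 3351/627 = 1.17 km.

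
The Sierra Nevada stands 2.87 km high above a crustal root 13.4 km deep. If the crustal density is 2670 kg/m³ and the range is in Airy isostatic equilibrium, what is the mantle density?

Airy balance: ρ_c h = (ρ_m − ρ_c) r → ρ_m = ρ_c (1 + h/r).
ρ_m = 2670 × (1 + 2.87 km/13.4 km) = 3240 kg/m³.

3240 kg/m³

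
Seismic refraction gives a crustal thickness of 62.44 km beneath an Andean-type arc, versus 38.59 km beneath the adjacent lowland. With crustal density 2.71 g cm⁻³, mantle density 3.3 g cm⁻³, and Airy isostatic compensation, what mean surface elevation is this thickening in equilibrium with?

Excess crust Δ = 62.44 km − 38.59 km = 23.85 km, split between elevation h and root r with h + r = Δ.
Airy balance ρ_c h = (ρ_m − ρ_c) r gives r = h ρ_c/(ρ_m − ρ_c), so h (1 + ρ_c/(ρ_m − ρ_c)) = Δ, i.e. h = Δ (ρ_m − ρ_c)/ρ_m.
h = 23.85 km × 0.59/3.3 = 4.26 km.

4.26 km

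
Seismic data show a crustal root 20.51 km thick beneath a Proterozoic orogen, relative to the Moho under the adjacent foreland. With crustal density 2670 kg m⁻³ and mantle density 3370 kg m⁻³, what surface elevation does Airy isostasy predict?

Balancing pressure at the compensation depth: ρ_c h = (ρ_m − ρ_c) r.
h = r (ρ_m − ρ_c) / ρ_c = 20.51 km × (3370 − 2670) / 2670 = 5.38 km.

5.38 km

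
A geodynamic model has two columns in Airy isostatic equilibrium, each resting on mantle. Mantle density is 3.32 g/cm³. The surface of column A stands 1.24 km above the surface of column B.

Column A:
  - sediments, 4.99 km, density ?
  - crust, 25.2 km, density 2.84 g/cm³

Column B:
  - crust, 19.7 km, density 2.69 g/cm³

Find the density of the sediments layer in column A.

2.43 g/cm³

Take the compensation level at the base of the deeper column (depth z_c below the surface of column A) and equate Σ ρ_i t_i down to z_c; mantle fills any gap and the z_c terms cancel.
Column A: 4.99×ρ + 25.2×2.84 + (z_c − 30.19)×3.32
Column B: 1.24×0 + 19.7×2.69 + (z_c − 1.24 − 19.7)×3.32
The z_c×3.32 term appears on both sides and cancels. Collect the known terms of each column as K = Σ(ρt)_known − 3.32 × (depth of known layers): K_A = 71.568 − 3.32×30.19 = −28.6628; K_B = 52.993 − 3.32×(1.24 + 19.7) = −16.5278.
Balance: K_A + 4.99×ρ = K_B, so ρ = (K_B − K_A)/4.99 = 12.135/4.99 = 2.43 g/cm³.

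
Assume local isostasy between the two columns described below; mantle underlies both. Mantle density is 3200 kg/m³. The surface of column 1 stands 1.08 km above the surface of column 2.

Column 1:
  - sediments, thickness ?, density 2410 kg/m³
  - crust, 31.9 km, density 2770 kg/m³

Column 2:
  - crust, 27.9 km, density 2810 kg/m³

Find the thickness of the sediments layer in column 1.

0.785 km

Take the compensation level at the base of the deeper column (depth z_c below the surface of column 1) and equate Σ ρ_i t_i down to z_c; mantle fills any gap and the z_c terms cancel.
Column 1: x×2410 + 31.9×2770 + (z_c − 31.9 − x)×3200
Column 2: 1.08×0 + 27.9×2810 + (z_c − 1.08 − 27.9)×3200
The z_c×3200 term appears on both sides and cancels. Collect the known terms of each column as K = Σ(ρt)_known − 3200 × (depth of known layers): K_1 = 88363 − 3200×31.9 = −13717; K_2 = 78399 − 3200×(1.08 + 27.9) = −14337.
Balance: K_1 − x×(3200 − 2410) = K_2, so x = (K_1 − K_2)/(3200 − 2410) = 620/790 = 0.785 km.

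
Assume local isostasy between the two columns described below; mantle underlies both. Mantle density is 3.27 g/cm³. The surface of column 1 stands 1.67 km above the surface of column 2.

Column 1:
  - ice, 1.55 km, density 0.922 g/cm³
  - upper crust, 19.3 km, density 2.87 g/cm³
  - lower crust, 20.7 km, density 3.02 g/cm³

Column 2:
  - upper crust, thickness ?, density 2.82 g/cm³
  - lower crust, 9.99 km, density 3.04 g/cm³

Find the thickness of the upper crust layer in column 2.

Take the compensation level at the base of the deeper column (depth z_c below the surface of column 1) and equate Σ ρ_i t_i down to z_c; mantle fills any gap and the z_c terms cancel.
Column 1: 1.55×0.922 + 19.3×2.87 + 20.7×3.02 + (z_c − 41.55)×3.27
Column 2: 1.67×0 + x×2.82 + 9.99×3.04 + (z_c − 1.67 − 9.99 − x)×3.27
The z_c×3.27 term appears on both sides and cancels. Collect the known terms of each column as K = Σ(ρt)_known − 3.27 × (depth of known layers): K_1 = 119.3341 − 3.27×41.55 = −16.5344; K_2 = 30.3696 − 3.27×(1.67 + 9.99) = −7.7586.
Balance: K_1 = K_2 − x×(3.27 − 2.82), so x = (K_2 − K_1)/(3.27 − 2.82) = 8.7758/0.45 = 19.5 km.

19.5 km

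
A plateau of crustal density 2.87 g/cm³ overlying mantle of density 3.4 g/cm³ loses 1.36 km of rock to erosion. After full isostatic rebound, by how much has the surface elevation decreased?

Rebound u = e ρ_c/ρ_m = 1.36 km × 2.87/3.4 = 1.148 km.
Net surface drop = e − u = 1.36 km − 1.148 km = e (ρ_m − ρ_c)/ρ_m = 0.212 km.

0.212 km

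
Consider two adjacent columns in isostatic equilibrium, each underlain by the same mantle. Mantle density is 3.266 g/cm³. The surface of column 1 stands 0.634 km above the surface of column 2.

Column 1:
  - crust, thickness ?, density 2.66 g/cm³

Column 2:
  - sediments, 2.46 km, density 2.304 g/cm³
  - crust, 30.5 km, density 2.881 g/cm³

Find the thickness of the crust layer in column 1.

Take the compensation level at the base of the deeper column (depth z_c below the surface of column 1) and equate Σ ρ_i t_i down to z_c; mantle fills any gap and the z_c terms cancel.
Column 1: x×2.66 + (z_c − 0 − x)×3.266
Column 2: 0.634×0 + 2.46×2.304 + 30.5×2.881 + (z_c − 0.634 − 32.96)×3.266
The z_c×3.266 term appears on both sides and cancels. Collect the known terms of each column as K = Σ(ρt)_known − 3.266 × (depth of known layers): K_1 = 0 − 3.266×0 = 0; K_2 = 93.53834 − 3.266×(0.634 + 32.96) = −16.179664.
Balance: K_1 − x×(3.266 − 2.66) = K_2, so x = (K_1 − K_2)/(3.266 − 2.66) = 16.1797/0.606 = 26.7 km.

26.7 km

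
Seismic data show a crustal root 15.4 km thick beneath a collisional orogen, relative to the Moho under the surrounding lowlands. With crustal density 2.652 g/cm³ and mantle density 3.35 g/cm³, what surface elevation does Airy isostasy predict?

4.05 km

Isostatic balance requires: ρ_c h = (ρ_m − ρ_c) r.
h = r (ρ_m − ρ_c) / ρ_c = 15.4 km × (3.35 − 2.652) / 2.652 = 4.05 km.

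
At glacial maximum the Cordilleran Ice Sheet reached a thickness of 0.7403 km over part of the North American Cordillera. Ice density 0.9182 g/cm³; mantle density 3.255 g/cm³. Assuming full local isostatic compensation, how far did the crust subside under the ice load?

0.209 km

In Airy isostatic equilibrium: the ice load ρ_ice t is balanced by mantle displaced below, ρ_m s.
s = t ρ_ice / ρ_m = 0.7403 km × 0.9182/3.255 = 0.209 km.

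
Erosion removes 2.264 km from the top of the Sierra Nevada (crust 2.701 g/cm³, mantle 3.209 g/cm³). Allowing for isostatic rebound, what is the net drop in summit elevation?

Rebound u = e ρ_c/ρ_m = 2.264 km × 2.701/3.209 = 1.906 km.
Net surface drop = e − u = 2.264 km − 1.906 km = e (ρ_m − ρ_c)/ρ_m = 0.358 km.

0.358 km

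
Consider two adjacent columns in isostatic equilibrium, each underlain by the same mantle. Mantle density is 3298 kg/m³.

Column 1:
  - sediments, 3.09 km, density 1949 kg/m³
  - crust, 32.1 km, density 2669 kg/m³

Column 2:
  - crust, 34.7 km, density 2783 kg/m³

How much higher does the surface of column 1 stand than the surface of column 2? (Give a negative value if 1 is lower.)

For any compensation level in the mantle, the mantle terms cancel and isostasy reduces to e = (Σt_1 − Σt_2) − (Σ(ρt)_1 − Σ(ρt)_2) / ρ_m.
Σt_1 = 35.19 km; Σt_2 = 34.7 km; Σ(ρt)_1 = 91697.31; Σ(ρt)_2 = 96570.1 (in km·kg/m³).
e = (35.19 − 34.7) − (91697.31 − 96570.1) / 3298 = 1.97 km.

1.97 km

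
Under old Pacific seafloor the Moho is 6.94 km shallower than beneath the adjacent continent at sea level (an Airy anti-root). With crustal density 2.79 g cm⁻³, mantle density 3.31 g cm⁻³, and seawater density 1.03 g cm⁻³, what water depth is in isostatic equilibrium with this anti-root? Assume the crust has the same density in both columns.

Replacing a thickness d of crust by seawater at the top must be balanced by replacing crust with mantle at the base: d (ρ_c − ρ_w) = a (ρ_m − ρ_c).
d = a (ρ_m − ρ_c)/(ρ_c − ρ_w) = 6.94 km × 0.52/1.76 = 2.05 km.

2.05 km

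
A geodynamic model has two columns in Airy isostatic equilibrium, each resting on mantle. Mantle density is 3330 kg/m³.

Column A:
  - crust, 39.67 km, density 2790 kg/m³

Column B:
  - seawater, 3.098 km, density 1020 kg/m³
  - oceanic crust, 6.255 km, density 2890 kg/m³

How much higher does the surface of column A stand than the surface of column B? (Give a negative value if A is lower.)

3.46 km

For any compensation level in the mantle, the mantle terms cancel and isostasy reduces to e = (Σt_A − Σt_B) − (Σ(ρt)_A − Σ(ρt)_B) / ρ_m.
Σt_A = 39.67 km; Σt_B = 9.353 km; Σ(ρt)_A = 110679.3; Σ(ρt)_B = 21236.91 (in km·kg/m³).
e = (39.67 − 9.353) − (110679.3 − 21236.91) / 3330 = 3.46 km.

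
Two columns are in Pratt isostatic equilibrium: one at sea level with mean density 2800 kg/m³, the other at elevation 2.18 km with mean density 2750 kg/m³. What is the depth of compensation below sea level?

120 km

ρ_ref D = ρ (D + h) → D (ρ_ref − ρ) = ρ h.
D = ρ h/(ρ_ref − ρ) = 2750 × 2.18 km/(2800 − 2750) = 120 km.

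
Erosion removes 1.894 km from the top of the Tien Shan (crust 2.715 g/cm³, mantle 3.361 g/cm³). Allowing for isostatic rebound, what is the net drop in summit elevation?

Rebound u = e ρ_c/ρ_m = 1.894 km × 2.715/3.361 = 1.53 km.
Net surface drop = e − u = 1.894 km − 1.53 km = e (ρ_m − ρ_c)/ρ_m = 0.364 km.

0.364 km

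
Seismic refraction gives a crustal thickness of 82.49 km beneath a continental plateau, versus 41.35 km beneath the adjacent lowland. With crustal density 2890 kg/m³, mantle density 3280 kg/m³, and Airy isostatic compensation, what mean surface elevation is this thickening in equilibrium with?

4.89 km

Excess crust Δ = 82.49 km − 41.35 km = 41.14 km, split between elevation h and root r with h + r = Δ.
Airy balance ρ_c h = (ρ_m − ρ_c) r gives r = h ρ_c/(ρ_m − ρ_c), so h (1 + ρ_c/(ρ_m − ρ_c)) = Δ, i.e. h = Δ (ρ_m − ρ_c)/ρ_m.
h = 41.14 km × 390/3280 = 4.89 km.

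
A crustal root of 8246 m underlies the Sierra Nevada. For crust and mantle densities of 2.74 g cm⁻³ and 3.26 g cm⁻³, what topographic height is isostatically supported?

In Airy isostatic equilibrium: ρ_c h = (ρ_m − ρ_c) r.
h = r (ρ_m − ρ_c) / ρ_c = 8246 m × (3.26 − 2.74) / 2.74 = 1560 m.

1560 m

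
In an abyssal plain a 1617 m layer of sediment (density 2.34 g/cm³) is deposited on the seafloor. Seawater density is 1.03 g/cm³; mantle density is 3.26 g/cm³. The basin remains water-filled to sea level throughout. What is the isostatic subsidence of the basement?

Submarine loading: the sediment displaces seawater, and the subsidence is in turn flooded, so s (ρ_m − ρ_w) = t (ρ_sed − ρ_w).
s = 1617 m × (2.34 − 1.03) / (3.26 − 1.03) = 950 m.

950 m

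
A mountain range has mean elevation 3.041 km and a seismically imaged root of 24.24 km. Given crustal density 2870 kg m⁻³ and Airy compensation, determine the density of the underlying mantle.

3230 kg m⁻³

Airy balance: ρ_c h = (ρ_m − ρ_c) r → ρ_m = ρ_c (1 + h/r).
ρ_m = 2870 × (1 + 3.041 km/24.24 km) = 3230 kg m⁻³.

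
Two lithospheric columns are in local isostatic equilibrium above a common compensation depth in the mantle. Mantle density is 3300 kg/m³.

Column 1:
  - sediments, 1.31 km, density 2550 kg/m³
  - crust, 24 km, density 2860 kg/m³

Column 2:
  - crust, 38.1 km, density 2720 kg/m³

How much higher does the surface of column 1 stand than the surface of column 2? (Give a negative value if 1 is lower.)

For any compensation level in the mantle, the mantle terms cancel and isostasy reduces to e = (Σt_1 − Σt_2) − (Σ(ρt)_1 − Σ(ρt)_2) / ρ_m.
Σt_1 = 25.31 km; Σt_2 = 38.1 km; Σ(ρt)_1 = 71980.5; Σ(ρt)_2 = 103632 (in km·kg/m³).
e = (25.31 − 38.1) − (71980.5 − 103632) / 3300 = −3.2 km.

−3.2 km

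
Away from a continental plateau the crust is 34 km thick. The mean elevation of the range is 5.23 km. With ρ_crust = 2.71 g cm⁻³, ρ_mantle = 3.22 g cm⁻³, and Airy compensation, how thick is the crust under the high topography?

67 km

Root depth r = h ρ_c / (ρ_m − ρ_c) = 5.23 km × 2.71 / 0.51 = 27.79 km.
Total thickness = T + h + r = 34 km + 5.23 km + 27.79 km = 67 km.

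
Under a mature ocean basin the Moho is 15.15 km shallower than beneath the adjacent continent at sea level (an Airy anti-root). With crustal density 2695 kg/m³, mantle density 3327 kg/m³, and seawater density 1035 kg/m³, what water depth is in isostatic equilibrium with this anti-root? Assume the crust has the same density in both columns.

Replacing a thickness d of crust by seawater at the top must be balanced by replacing crust with mantle at the base: d (ρ_c − ρ_w) = a (ρ_m − ρ_c).
d = a (ρ_m − ρ_c)/(ρ_c − ρ_w) = 15.15 km × 632/1660 = 5.77 km.

5.77 km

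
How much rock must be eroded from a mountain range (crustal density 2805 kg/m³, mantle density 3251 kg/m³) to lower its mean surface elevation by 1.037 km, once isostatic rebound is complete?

Net drop Δ = e − u = e − e ρ_c/ρ_m = e (ρ_m − ρ_c)/ρ_m.
e = Δ ρ_m/(ρ_m − ρ_c) = 1.037 km × 3251/446 = 7.56 km.

7.56 km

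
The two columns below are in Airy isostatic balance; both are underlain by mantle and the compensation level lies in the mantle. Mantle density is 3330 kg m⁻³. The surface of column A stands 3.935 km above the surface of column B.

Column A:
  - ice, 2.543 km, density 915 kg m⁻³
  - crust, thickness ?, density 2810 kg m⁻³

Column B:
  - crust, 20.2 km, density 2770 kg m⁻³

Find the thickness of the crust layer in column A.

Take the compensation level at the base of the deeper column (depth z_c below the surface of column A) and equate Σ ρ_i t_i down to z_c; mantle fills any gap and the z_c terms cancel.
Column A: 2.543×915 + x×2810 + (z_c − 2.543 − x)×3330
Column B: 3.935×0 + 20.2×2770 + (z_c − 3.935 − 20.2)×3330
The z_c×3330 term appears on both sides and cancels. Collect the known terms of each column as K = Σ(ρt)_known − 3330 × (depth of known layers): K_A = 2326.845 − 3330×2.543 = −6141.345; K_B = 55954 − 3330×(3.935 + 20.2) = −24415.55.
Balance: K_A − x×(3330 − 2810) = K_B, so x = (K_A − K_B)/(3330 − 2810) = 18274.2/520 = 35.1 km.

35.1 km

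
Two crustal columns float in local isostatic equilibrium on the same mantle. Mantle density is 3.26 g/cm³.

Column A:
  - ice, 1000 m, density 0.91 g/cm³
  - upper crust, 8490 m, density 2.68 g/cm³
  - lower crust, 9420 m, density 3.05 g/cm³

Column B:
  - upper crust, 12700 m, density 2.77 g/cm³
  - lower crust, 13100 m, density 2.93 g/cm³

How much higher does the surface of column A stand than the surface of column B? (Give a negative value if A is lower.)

For any compensation level in the mantle, the mantle terms cancel and isostasy reduces to e = (Σt_A − Σt_B) − (Σ(ρt)_A − Σ(ρt)_B) / ρ_m.
Σt_A = 18910 m; Σt_B = 25800 m; Σ(ρt)_A = 52394.2; Σ(ρt)_B = 73562 (in m·g/cm³).
e = (18910 − 25800) − (52394.2 − 73562) / 3.26 = −397 m.

−397 m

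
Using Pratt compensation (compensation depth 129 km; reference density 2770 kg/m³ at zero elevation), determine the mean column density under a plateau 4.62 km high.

Pratt balance: ρ_ref D = ρ (D + h).
ρ = ρ_ref D/(D + h) = 2770 × 129 km/(129 km + 4.62 km) = 2670 kg/m³.

2670 kg/m³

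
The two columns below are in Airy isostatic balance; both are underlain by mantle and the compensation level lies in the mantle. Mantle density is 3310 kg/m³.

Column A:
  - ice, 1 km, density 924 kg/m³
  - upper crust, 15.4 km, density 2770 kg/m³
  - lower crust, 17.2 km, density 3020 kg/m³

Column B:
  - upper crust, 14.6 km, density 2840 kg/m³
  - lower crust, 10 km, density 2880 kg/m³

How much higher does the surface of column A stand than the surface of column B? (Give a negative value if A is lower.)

For any compensation level in the mantle, the mantle terms cancel and isostasy reduces to e = (Σt_A − Σt_B) − (Σ(ρt)_A − Σ(ρt)_B) / ρ_m.
Σt_A = 33.6 km; Σt_B = 24.6 km; Σ(ρt)_A = 95526; Σ(ρt)_B = 70264 (in km·kg/m³).
e = (33.6 − 24.6) − (95526 − 70264) / 3310 = 1.37 km.

1.37 km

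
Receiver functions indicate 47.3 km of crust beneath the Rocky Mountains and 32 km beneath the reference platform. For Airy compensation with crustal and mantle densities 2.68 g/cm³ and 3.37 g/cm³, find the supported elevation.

3.13 km

Excess crust Δ = 47.3 km − 32 km = 15.3 km, split between elevation h and root r with h + r = Δ.
Airy balance ρ_c h = (ρ_m − ρ_c) r gives r = h ρ_c/(ρ_m − ρ_c), so h (1 + ρ_c/(ρ_m − ρ_c)) = Δ, i.e. h = Δ (ρ_m − ρ_c)/ρ_m.
h = 15.3 km × 0.69/3.37 = 3.13 km.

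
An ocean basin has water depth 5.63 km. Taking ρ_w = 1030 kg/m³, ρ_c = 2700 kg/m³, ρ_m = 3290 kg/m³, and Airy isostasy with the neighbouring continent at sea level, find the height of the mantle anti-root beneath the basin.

15.9 km

In Airy isostatic equilibrium: replacing crust with seawater at the top is compensated by replacing crust with mantle at the base: d (ρ_c − ρ_w) = a (ρ_m − ρ_c).
a = d (ρ_c − ρ_w)/(ρ_m − ρ_c) = 5.63 km × 1670/590 = 15.9 km.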